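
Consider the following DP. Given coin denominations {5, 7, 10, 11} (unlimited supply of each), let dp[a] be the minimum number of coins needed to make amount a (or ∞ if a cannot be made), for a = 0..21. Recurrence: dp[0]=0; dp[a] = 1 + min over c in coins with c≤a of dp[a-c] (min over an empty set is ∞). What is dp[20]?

 a  0  1  2  3  4  5  6  7  8  9 10 11 12 13 14 15 16 17 18 19 20 21
dp  0  -  -  -  -  1  -  1  -  -  1  1  2  -  2  2  2  2  2  3  2  2
(- denotes ∞ / unreachable)

2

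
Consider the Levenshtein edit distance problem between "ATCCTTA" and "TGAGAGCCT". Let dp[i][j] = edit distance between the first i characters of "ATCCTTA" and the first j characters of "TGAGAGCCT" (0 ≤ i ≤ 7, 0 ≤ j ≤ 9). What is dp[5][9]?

   ''  T  G  A  G  A  G  C  C  T
''  0  1  2  3  4  5  6  7  8  9
 A  1  1  2  2  3  4  5  6  7  8
 T  2  1  2  3  3  4  5  6  7  7
 C  3  2  2  3  4  4  5  5  6  7
 C  4  3  3  3  4  5  5  5  5  6
 T  5  4  4  4  4  5  6  6  6  5
 T  6  5  5  5  5  5  6  7  7  6
 A  7  6  6  5  6  5  6  7  8  7

5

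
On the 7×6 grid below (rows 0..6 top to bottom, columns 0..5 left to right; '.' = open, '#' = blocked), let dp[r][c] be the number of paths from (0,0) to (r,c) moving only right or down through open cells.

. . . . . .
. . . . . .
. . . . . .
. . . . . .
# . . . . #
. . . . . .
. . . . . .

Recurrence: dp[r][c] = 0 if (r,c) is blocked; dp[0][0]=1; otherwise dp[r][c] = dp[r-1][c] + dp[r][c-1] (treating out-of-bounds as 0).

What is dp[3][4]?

35

r\c   0   1   2   3   4   5
  0   1   1   1   1   1   1
  1   1   2   3   4   5   6
  2   1   3   6  10  15  21
  3   1   4  10  20  35  56
  4   0   4  14  34  69   0
  5   0   4  18  52 121 121
  6   0   4  22  74 195 316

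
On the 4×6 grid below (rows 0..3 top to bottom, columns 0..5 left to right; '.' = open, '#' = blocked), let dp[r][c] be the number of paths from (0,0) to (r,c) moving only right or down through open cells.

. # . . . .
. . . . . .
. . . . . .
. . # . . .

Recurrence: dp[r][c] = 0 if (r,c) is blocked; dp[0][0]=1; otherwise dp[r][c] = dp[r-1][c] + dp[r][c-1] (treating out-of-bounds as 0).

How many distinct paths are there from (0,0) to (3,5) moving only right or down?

15

r\c   0   1   2   3   4   5
  0   1   0   0   0   0   0
  1   1   1   1   1   1   1
  2   1   2   3   4   5   6
  3   1   3   0   4   9  15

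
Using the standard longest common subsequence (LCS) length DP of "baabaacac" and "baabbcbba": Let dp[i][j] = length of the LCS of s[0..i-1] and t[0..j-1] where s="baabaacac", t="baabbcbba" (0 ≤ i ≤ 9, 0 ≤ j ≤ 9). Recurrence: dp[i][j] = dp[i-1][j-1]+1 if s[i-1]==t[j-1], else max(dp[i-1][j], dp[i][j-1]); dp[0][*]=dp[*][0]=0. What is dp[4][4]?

4

   ''  b  a  a  b  b  c  b  b  a
''  0  0  0  0  0  0  0  0  0  0
 b  0  1  1  1  1  1  1  1  1  1
 a  0  1  2  2  2  2  2  2  2  2
 a  0  1  2  3  3  3  3  3  3  3
 b  0  1  2  3  4  4  4  4  4  4
 a  0  1  2  3  4  4  4  4  4  5
 a  0  1  2  3  4  4  4  4  4  5
 c  0  1  2  3  4  4  5  5  5  5
 a  0  1  2  3  4  4  5  5  5  6
 c  0  1  2  3  4  4  5  5  5  6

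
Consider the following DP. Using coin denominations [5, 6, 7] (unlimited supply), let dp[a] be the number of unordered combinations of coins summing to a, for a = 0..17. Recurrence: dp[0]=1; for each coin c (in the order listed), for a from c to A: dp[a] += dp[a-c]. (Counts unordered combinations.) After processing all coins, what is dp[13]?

after  coin     0     1     2     3     4     5     6     7     8     9    10    11    12    13    14    15    16    17
          5     1     0     0     0     0     1     0     0     0     0     1     0     0     0     0     1     0     0
          6     1     0     0     0     0     1     1     0     0     0     1     1     1     0     0     1     1     1
          7     1     0     0     0     0     1     1     1     0     0     1     1     2     1     1     1     1     2

1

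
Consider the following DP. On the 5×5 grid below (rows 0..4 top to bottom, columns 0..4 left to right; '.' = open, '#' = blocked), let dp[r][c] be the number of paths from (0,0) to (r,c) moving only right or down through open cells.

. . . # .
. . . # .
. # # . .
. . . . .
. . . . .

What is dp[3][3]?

r\c   0   1   2   3   4
  0   1   1   1   0   0
  1   1   2   3   0   0
  2   1   0   0   0   0
  3   1   1   1   1   1
  4   1   2   3   4   5

1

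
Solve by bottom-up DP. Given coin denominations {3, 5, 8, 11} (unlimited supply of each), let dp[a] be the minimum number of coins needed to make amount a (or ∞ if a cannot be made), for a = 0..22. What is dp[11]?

1

 a  0  1  2  3  4  5  6  7  8  9 10 11 12 13 14 15 16 17 18 19 20 21 22
dp  0  -  -  1  -  1  2  -  1  3  2  1  4  2  2  3  2  3  3  2  4  3  2
(- denotes ∞ / unreachable)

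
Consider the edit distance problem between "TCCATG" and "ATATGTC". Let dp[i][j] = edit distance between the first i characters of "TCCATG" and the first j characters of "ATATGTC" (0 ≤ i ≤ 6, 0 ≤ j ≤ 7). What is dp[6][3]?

4

   ''  A  T  A  T  G  T  C
''  0  1  2  3  4  5  6  7
 T  1  1  1  2  3  4  5  6
 C  2  2  2  2  3  4  5  5
 C  3  3  3  3  3  4  5  5
 A  4  3  4  3  4  4  5  6
 T  5  4  3  4  3  4  4  5
 G  6  5  4  4  4  3  4  5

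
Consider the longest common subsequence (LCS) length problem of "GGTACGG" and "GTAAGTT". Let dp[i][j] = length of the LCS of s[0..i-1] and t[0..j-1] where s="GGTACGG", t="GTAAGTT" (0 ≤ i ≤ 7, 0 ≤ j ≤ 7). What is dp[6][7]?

4

   ''  G  T  A  A  G  T  T
''  0  0  0  0  0  0  0  0
 G  0  1  1  1  1  1  1  1
 G  0  1  1  1  1  2  2  2
 T  0  1  2  2  2  2  3  3
 A  0  1  2  3  3  3  3  3
 C  0  1  2  3  3  3  3  3
 G  0  1  2  3  3  4  4  4
 G  0  1  2  3  3  4  4  4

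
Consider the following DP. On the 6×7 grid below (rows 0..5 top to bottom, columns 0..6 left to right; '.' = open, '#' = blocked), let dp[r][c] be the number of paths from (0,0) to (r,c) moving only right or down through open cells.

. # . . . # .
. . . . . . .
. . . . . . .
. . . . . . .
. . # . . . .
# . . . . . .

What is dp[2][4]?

r\c   0   1   2   3   4   5   6
  0   1   0   0   0   0   0   0
  1   1   1   1   1   1   1   1
  2   1   2   3   4   5   6   7
  3   1   3   6  10  15  21  28
  4   1   4   0  10  25  46  74
  5   0   4   4  14  39  85 159

5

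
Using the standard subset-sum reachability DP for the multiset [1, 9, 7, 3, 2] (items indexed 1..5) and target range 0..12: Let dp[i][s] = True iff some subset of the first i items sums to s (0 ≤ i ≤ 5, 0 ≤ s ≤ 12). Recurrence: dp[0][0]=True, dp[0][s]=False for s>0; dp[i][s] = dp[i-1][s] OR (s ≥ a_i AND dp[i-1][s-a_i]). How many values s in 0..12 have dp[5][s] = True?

i\s   0   1   2   3   4   5   6   7   8   9  10  11  12
  0   T   F   F   F   F   F   F   F   F   F   F   F   F
  1   T   T   F   F   F   F   F   F   F   F   F   F   F
  2   T   T   F   F   F   F   F   F   F   T   T   F   F
  3   T   T   F   F   F   F   F   T   T   T   T   F   F
  4   T   T   F   T   T   F   F   T   T   T   T   T   T
  5   T   T   T   T   T   T   T   T   T   T   T   T   T

13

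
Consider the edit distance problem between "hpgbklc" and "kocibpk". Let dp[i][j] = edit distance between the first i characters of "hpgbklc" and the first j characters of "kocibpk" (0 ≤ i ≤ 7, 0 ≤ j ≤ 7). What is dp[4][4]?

4

   ''  k  o  c  i  b  p  k
''  0  1  2  3  4  5  6  7
 h  1  1  2  3  4  5  6  7
 p  2  2  2  3  4  5  5  6
 g  3  3  3  3  4  5  6  6
 b  4  4  4  4  4  4  5  6
 k  5  4  5  5  5  5  5  5
 l  6  5  5  6  6  6  6  6
 c  7  6  6  5  6  7  7  7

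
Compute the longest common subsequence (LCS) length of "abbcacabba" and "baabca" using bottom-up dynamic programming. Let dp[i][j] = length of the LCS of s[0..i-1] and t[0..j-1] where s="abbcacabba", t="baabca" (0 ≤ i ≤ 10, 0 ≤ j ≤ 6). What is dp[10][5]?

4

   ''  b  a  a  b  c  a
''  0  0  0  0  0  0  0
 a  0  0  1  1  1  1  1
 b  0  1  1  1  2  2  2
 b  0  1  1  1  2  2  2
 c  0  1  1  1  2  3  3
 a  0  1  2  2  2  3  4
 c  0  1  2  2  2  3  4
 a  0  1  2  3  3  3  4
 b  0  1  2  3  4  4  4
 b  0  1  2  3  4  4  4
 a  0  1  2  3  4  4  5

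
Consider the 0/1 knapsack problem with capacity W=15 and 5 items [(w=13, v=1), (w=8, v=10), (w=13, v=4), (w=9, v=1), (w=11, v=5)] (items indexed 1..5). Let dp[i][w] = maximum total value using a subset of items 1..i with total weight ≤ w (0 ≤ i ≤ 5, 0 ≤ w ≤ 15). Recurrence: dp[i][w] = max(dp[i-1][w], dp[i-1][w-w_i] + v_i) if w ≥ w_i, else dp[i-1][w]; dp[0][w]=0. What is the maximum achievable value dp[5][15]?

10

i\w   0   1   2   3   4   5   6   7   8   9  10  11  12  13  14  15
  0   0   0   0   0   0   0   0   0   0   0   0   0   0   0   0   0
  1   0   0   0   0   0   0   0   0   0   0   0   0   0   1   1   1
  2   0   0   0   0   0   0   0   0  10  10  10  10  10  10  10  10
  3   0   0   0   0   0   0   0   0  10  10  10  10  10  10  10  10
  4   0   0   0   0   0   0   0   0  10  10  10  10  10  10  10  10
  5   0   0   0   0   0   0   0   0  10  10  10  10  10  10  10  10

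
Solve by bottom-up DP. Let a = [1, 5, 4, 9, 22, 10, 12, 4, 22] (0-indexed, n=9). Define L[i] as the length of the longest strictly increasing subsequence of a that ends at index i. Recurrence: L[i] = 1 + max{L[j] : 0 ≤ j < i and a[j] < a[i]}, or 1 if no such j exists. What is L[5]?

4

   i    0    1    2    3    4    5    6    7    8
a[i]    1    5    4    9   22   10   12    4   22
L[i]    1    2    2    3    4    4    5    2    6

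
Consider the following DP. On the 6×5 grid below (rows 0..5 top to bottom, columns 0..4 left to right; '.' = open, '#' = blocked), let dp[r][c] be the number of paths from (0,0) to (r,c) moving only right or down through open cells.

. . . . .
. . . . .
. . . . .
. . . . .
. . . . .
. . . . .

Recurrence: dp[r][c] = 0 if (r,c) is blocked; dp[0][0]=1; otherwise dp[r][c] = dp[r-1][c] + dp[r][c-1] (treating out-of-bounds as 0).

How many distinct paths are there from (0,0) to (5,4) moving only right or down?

126

r\c   0   1   2   3   4
  0   1   1   1   1   1
  1   1   2   3   4   5
  2   1   3   6  10  15
  3   1   4  10  20  35
  4   1   5  15  35  70
  5   1   6  21  56 126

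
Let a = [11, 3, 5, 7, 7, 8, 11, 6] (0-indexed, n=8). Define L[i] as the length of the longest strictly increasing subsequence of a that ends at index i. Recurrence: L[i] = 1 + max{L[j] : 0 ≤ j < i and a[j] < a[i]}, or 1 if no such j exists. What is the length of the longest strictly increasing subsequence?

5

   i    0    1    2    3    4    5    6    7
a[i]   11    3    5    7    7    8   11    6
L[i]    1    1    2    3    3    4    5    3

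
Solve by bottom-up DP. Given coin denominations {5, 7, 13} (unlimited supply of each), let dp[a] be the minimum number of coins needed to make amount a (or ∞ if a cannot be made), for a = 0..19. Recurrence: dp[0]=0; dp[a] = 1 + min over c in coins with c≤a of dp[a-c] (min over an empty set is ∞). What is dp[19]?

3

 a  0  1  2  3  4  5  6  7  8  9 10 11 12 13 14 15 16 17 18 19
dp  0  -  -  -  -  1  -  1  -  -  2  -  2  1  2  3  -  3  2  3
(- denotes ∞ / unreachable)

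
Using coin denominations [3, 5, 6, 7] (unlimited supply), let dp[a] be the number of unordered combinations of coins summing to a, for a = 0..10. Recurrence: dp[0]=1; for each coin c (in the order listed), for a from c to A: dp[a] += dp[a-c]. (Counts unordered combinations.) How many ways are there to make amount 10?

2

after  coin     0     1     2     3     4     5     6     7     8     9    10
          3     1     0     0     1     0     0     1     0     0     1     0
          5     1     0     0     1     0     1     1     0     1     1     1
          6     1     0     0     1     0     1     2     0     1     2     1
          7     1     0     0     1     0     1     2     1     1     2     2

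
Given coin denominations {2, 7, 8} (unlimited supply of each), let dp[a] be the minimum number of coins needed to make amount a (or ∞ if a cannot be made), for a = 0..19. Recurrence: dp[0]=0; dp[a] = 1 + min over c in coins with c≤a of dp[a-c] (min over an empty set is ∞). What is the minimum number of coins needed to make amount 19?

4

 a  0  1  2  3  4  5  6  7  8  9 10 11 12 13 14 15 16 17 18 19
dp  0  -  1  -  2  -  3  1  1  2  2  3  3  4  2  2  2  3  3  4
(- denotes ∞ / unreachable)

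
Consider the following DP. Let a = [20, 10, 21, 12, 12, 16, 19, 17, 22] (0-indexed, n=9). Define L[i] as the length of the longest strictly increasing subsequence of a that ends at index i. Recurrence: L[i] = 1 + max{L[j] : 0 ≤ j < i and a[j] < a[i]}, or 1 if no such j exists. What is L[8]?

5

   i    0    1    2    3    4    5    6    7    8
a[i]   20   10   21   12   12   16   19   17   22
L[i]    1    1    2    2    2    3    4    4    5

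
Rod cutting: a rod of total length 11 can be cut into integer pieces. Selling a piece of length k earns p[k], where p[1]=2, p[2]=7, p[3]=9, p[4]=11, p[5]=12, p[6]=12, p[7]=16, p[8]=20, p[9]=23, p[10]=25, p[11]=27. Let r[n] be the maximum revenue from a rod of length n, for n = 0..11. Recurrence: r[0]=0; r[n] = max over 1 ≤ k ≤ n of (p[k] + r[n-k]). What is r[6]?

21

   n    0    1    2    3    4    5    6    7    8    9   10   11
r[n]    0    2    7    9   14   16   21   23   28   30   35   37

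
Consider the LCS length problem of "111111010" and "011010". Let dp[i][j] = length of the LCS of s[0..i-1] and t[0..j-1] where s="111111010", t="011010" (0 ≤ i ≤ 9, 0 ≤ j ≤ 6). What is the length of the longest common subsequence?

5

   ''  0  1  1  0  1  0
''  0  0  0  0  0  0  0
 1  0  0  1  1  1  1  1
 1  0  0  1  2  2  2  2
 1  0  0  1  2  2  3  3
 1  0  0  1  2  2  3  3
 1  0  0  1  2  2  3  3
 1  0  0  1  2  2  3  3
 0  0  1  1  2  3  3  4
 1  0  1  2  2  3  4  4
 0  0  1  2  2  3  4  5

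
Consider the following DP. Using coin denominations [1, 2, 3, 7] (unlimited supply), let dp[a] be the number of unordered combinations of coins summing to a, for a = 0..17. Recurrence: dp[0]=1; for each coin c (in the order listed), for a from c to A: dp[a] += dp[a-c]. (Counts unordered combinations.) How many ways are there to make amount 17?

50

after  coin     0     1     2     3     4     5     6     7     8     9    10    11    12    13    14    15    16    17
          1     1     1     1     1     1     1     1     1     1     1     1     1     1     1     1     1     1     1
          2     1     1     2     2     3     3     4     4     5     5     6     6     7     7     8     8     9     9
          3     1     1     2     3     4     5     7     8    10    12    14    16    19    21    24    27    30    33
          7     1     1     2     3     4     5     7     9    11    14    17    20    24    28    33    38    44    50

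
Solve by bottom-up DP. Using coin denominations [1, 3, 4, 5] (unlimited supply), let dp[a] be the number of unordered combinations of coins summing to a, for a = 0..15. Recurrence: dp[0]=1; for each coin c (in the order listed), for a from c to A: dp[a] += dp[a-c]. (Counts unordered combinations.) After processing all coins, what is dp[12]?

after  coin     0     1     2     3     4     5     6     7     8     9    10    11    12    13    14    15
          1     1     1     1     1     1     1     1     1     1     1     1     1     1     1     1     1
          3     1     1     1     2     2     2     3     3     3     4     4     4     5     5     5     6
          4     1     1     1     2     3     3     4     5     6     7     8     9    11    12    13    15
          5     1     1     1     2     3     4     5     6     8    10    12    14    17    20    23    27

17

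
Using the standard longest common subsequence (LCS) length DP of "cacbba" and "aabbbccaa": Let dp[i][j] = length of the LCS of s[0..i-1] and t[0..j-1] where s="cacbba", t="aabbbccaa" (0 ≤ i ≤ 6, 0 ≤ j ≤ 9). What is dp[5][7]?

   ''  a  a  b  b  b  c  c  a  a
''  0  0  0  0  0  0  0  0  0  0
 c  0  0  0  0  0  0  1  1  1  1
 a  0  1  1  1  1  1  1  1  2  2
 c  0  1  1  1  1  1  2  2  2  2
 b  0  1  1  2  2  2  2  2  2  2
 b  0  1  1  2  3  3  3  3  3  3
 a  0  1  2  2  3  3  3  3  4  4

3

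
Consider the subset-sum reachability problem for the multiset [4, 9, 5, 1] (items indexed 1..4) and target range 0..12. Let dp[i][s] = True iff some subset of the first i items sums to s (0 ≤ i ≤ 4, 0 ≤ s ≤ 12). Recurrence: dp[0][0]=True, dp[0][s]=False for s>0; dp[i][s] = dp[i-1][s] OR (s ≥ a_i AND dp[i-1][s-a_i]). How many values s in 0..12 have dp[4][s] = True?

7

i\s   0   1   2   3   4   5   6   7   8   9  10  11  12
  0   T   F   F   F   F   F   F   F   F   F   F   F   F
  1   T   F   F   F   T   F   F   F   F   F   F   F   F
  2   T   F   F   F   T   F   F   F   F   T   F   F   F
  3   T   F   F   F   T   T   F   F   F   T   F   F   F
  4   T   T   F   F   T   T   T   F   F   T   T   F   F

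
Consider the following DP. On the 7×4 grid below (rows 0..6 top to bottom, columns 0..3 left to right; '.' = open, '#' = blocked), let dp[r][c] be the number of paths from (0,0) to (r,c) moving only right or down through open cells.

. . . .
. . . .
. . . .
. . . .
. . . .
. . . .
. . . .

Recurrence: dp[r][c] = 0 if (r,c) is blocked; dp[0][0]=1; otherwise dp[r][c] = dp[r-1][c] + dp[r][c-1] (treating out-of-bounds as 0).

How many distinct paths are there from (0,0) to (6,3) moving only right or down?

r\c   0   1   2   3
  0   1   1   1   1
  1   1   2   3   4
  2   1   3   6  10
  3   1   4  10  20
  4   1   5  15  35
  5   1   6  21  56
  6   1   7  28  84

84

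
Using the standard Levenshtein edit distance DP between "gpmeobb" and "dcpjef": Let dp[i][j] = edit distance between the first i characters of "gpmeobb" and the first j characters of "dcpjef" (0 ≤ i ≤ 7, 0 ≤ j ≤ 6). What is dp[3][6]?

5

   ''  d  c  p  j  e  f
''  0  1  2  3  4  5  6
 g  1  1  2  3  4  5  6
 p  2  2  2  2  3  4  5
 m  3  3  3  3  3  4  5
 e  4  4  4  4  4  3  4
 o  5  5  5  5  5  4  4
 b  6  6  6  6  6  5  5
 b  7  7  7  7  7  6  6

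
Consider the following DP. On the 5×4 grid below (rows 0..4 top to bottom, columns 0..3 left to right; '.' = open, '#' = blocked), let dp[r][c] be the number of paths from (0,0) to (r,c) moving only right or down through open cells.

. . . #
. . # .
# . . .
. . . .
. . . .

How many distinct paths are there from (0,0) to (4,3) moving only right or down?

12

r\c   0   1   2   3
  0   1   1   1   0
  1   1   2   0   0
  2   0   2   2   2
  3   0   2   4   6
  4   0   2   6  12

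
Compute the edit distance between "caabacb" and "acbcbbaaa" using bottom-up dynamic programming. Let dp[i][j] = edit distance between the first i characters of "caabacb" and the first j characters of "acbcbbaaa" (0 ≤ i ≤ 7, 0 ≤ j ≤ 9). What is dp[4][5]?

   ''  a  c  b  c  b  b  a  a  a
''  0  1  2  3  4  5  6  7  8  9
 c  1  1  1  2  3  4  5  6  7  8
 a  2  1  2  2  3  4  5  5  6  7
 a  3  2  2  3  3  4  5  5  5  6
 b  4  3  3  2  3  3  4  5  6  6
 a  5  4  4  3  3  4  4  4  5  6
 c  6  5  4  4  3  4  5  5  5  6
 b  7  6  5  4  4  3  4  5  6  6

3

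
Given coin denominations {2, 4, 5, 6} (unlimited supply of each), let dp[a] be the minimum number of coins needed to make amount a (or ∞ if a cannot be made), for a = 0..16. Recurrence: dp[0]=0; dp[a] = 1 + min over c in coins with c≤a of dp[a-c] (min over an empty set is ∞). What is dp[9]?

2

 a  0  1  2  3  4  5  6  7  8  9 10 11 12 13 14 15 16
dp  0  -  1  -  1  1  1  2  2  2  2  2  2  3  3  3  3
(- denotes ∞ / unreachable)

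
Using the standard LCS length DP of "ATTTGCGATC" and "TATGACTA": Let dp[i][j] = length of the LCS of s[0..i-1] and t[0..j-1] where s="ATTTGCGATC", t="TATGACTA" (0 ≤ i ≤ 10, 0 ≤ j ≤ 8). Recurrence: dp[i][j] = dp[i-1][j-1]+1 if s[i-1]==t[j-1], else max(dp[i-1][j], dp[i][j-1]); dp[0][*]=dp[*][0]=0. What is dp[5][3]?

2

   ''  T  A  T  G  A  C  T  A
''  0  0  0  0  0  0  0  0  0
 A  0  0  1  1  1  1  1  1  1
 T  0  1  1  2  2  2  2  2  2
 T  0  1  1  2  2  2  2  3  3
 T  0  1  1  2  2  2  2  3  3
 G  0  1  1  2  3  3  3  3  3
 C  0  1  1  2  3  3  4  4  4
 G  0  1  1  2  3  3  4  4  4
 A  0  1  2  2  3  4  4  4  5
 T  0  1  2  3  3  4  4  5  5
 C  0  1  2  3  3  4  5  5  5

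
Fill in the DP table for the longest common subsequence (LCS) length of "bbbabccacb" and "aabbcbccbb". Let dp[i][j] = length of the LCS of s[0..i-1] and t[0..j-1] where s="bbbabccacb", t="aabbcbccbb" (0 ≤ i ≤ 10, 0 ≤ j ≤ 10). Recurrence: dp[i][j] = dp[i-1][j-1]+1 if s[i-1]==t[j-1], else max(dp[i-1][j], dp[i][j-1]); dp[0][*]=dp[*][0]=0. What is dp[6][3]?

2

   ''  a  a  b  b  c  b  c  c  b  b
''  0  0  0  0  0  0  0  0  0  0  0
 b  0  0  0  1  1  1  1  1  1  1  1
 b  0  0  0  1  2  2  2  2  2  2  2
 b  0  0  0  1  2  2  3  3  3  3  3
 a  0  1  1  1  2  2  3  3  3  3  3
 b  0  1  1  2  2  2  3  3  3  4  4
 c  0  1  1  2  2  3  3  4  4  4  4
 c  0  1  1  2  2  3  3  4  5  5  5
 a  0  1  2  2  2  3  3  4  5  5  5
 c  0  1  2  2  2  3  3  4  5  5  5
 b  0  1  2  3  3  3  4  4  5  6  6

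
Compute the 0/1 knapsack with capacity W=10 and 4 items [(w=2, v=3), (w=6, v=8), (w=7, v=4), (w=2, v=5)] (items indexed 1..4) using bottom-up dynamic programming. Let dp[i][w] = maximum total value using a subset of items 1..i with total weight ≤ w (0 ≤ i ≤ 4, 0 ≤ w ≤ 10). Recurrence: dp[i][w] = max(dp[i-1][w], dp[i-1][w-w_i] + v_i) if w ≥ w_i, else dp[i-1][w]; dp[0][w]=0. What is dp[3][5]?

i\w   0   1   2   3   4   5   6   7   8   9  10
  0   0   0   0   0   0   0   0   0   0   0   0
  1   0   0   3   3   3   3   3   3   3   3   3
  2   0   0   3   3   3   3   8   8  11  11  11
  3   0   0   3   3   3   3   8   8  11  11  11
  4   0   0   5   5   8   8   8   8  13  13  16

3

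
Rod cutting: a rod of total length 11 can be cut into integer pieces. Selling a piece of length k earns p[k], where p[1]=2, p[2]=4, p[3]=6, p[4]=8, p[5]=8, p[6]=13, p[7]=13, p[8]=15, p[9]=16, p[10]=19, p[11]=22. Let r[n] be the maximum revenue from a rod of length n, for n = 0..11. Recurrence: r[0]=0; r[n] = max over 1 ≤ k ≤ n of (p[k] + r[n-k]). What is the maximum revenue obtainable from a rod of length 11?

23

   n    0    1    2    3    4    5    6    7    8    9   10   11
r[n]    0    2    4    6    8   10   13   15   17   19   21   23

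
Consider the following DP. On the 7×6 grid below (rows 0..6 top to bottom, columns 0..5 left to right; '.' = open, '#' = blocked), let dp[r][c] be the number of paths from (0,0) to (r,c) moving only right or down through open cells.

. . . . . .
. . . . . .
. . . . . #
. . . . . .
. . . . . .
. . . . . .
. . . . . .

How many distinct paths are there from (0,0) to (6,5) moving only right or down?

441

r\c   0   1   2   3   4   5
  0   1   1   1   1   1   1
  1   1   2   3   4   5   6
  2   1   3   6  10  15   0
  3   1   4  10  20  35  35
  4   1   5  15  35  70 105
  5   1   6  21  56 126 231
  6   1   7  28  84 210 441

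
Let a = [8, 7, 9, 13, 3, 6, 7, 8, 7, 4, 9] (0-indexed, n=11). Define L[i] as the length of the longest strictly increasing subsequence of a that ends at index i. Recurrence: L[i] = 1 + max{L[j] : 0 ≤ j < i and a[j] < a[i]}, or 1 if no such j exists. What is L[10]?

5

   i    0    1    2    3    4    5    6    7    8    9   10
a[i]    8    7    9   13    3    6    7    8    7    4    9
L[i]    1    1    2    3    1    2    3    4    3    2    5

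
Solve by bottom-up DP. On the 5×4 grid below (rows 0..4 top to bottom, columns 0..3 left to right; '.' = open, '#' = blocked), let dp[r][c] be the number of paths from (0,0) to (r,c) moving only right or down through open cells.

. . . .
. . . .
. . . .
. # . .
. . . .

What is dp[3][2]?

6

r\c   0   1   2   3
  0   1   1   1   1
  1   1   2   3   4
  2   1   3   6  10
  3   1   0   6  16
  4   1   1   7  23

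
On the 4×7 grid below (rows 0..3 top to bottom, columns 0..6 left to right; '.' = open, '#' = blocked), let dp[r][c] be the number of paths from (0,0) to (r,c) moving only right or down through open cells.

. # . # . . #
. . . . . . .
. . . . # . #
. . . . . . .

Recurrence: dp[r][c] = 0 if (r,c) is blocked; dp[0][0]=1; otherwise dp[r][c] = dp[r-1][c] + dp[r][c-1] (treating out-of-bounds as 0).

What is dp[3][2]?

6

r\c   0   1   2   3   4   5   6
  0   1   0   0   0   0   0   0
  1   1   1   1   1   1   1   1
  2   1   2   3   4   0   1   0
  3   1   3   6  10  10  11  11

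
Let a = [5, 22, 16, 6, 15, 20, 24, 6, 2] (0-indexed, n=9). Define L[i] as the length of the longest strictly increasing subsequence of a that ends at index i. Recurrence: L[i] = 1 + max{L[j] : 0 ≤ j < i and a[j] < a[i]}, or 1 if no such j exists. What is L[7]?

   i    0    1    2    3    4    5    6    7    8
a[i]    5   22   16    6   15   20   24    6    2
L[i]    1    2    2    2    3    4    5    2    1

2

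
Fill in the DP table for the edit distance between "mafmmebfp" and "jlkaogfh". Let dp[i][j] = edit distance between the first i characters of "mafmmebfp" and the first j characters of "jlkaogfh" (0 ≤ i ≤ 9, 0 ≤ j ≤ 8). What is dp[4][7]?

6

   ''  j  l  k  a  o  g  f  h
''  0  1  2  3  4  5  6  7  8
 m  1  1  2  3  4  5  6  7  8
 a  2  2  2  3  3  4  5  6  7
 f  3  3  3  3  4  4  5  5  6
 m  4  4  4  4  4  5  5  6  6
 m  5  5  5  5  5  5  6  6  7
 e  6  6  6  6  6  6  6  7  7
 b  7  7  7  7  7  7  7  7  8
 f  8  8  8  8  8  8  8  7  8
 p  9  9  9  9  9  9  9  8  8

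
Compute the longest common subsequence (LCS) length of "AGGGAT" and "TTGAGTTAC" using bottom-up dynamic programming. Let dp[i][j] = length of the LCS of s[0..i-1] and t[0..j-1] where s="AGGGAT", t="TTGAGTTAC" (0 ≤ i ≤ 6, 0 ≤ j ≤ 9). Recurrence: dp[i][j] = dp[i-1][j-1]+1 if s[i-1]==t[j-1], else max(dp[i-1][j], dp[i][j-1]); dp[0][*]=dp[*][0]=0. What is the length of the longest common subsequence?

3

   ''  T  T  G  A  G  T  T  A  C
''  0  0  0  0  0  0  0  0  0  0
 A  0  0  0  0  1  1  1  1  1  1
 G  0  0  0  1  1  2  2  2  2  2
 G  0  0  0  1  1  2  2  2  2  2
 G  0  0  0  1  1  2  2  2  2  2
 A  0  0  0  1  2  2  2  2  3  3
 T  0  1  1  1  2  2  3  3  3  3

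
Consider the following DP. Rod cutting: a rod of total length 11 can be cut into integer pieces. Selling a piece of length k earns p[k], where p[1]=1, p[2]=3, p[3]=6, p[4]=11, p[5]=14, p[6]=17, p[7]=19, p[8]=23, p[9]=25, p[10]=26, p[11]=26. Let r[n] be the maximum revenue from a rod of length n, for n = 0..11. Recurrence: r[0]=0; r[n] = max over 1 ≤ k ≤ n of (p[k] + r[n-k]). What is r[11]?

31

   n    0    1    2    3    4    5    6    7    8    9   10   11
r[n]    0    1    3    6   11   14   17   19   23   25   28   31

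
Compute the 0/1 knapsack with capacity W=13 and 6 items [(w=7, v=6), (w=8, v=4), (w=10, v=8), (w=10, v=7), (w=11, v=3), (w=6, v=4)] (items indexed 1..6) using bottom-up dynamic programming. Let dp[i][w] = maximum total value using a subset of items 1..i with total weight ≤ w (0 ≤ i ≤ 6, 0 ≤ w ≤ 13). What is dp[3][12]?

i\w   0   1   2   3   4   5   6   7   8   9  10  11  12  13
  0   0   0   0   0   0   0   0   0   0   0   0   0   0   0
  1   0   0   0   0   0   0   0   6   6   6   6   6   6   6
  2   0   0   0   0   0   0   0   6   6   6   6   6   6   6
  3   0   0   0   0   0   0   0   6   6   6   8   8   8   8
  4   0   0   0   0   0   0   0   6   6   6   8   8   8   8
  5   0   0   0   0   0   0   0   6   6   6   8   8   8   8
  6   0   0   0   0   0   0   4   6   6   6   8   8   8  10

8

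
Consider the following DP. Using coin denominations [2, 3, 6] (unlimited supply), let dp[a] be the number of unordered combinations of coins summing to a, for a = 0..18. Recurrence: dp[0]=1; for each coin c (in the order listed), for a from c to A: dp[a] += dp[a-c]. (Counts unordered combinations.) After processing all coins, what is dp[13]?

3

after  coin     0     1     2     3     4     5     6     7     8     9    10    11    12    13    14    15    16    17    18
          2     1     0     1     0     1     0     1     0     1     0     1     0     1     0     1     0     1     0     1
          3     1     0     1     1     1     1     2     1     2     2     2     2     3     2     3     3     3     3     4
          6     1     0     1     1     1     1     3     1     3     3     3     3     6     3     6     6     6     6    10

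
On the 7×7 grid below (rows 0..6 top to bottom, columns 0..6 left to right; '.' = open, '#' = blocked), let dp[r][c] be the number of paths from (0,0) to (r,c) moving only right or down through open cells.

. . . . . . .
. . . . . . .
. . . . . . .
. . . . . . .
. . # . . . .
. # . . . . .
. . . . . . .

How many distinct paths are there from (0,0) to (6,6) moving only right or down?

663

r\c   0   1   2   3   4   5   6
  0   1   1   1   1   1   1   1
  1   1   2   3   4   5   6   7
  2   1   3   6  10  15  21  28
  3   1   4  10  20  35  56  84
  4   1   5   0  20  55 111 195
  5   1   0   0  20  75 186 381
  6   1   1   1  21  96 282 663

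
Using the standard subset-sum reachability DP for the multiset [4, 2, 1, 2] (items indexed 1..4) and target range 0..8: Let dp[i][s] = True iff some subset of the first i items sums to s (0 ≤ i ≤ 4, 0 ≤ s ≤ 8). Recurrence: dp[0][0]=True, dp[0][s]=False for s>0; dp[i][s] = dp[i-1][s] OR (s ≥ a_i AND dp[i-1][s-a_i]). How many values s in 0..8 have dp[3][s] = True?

8

i\s   0   1   2   3   4   5   6   7   8
  0   T   F   F   F   F   F   F   F   F
  1   T   F   F   F   T   F   F   F   F
  2   T   F   T   F   T   F   T   F   F
  3   T   T   T   T   T   T   T   T   F
  4   T   T   T   T   T   T   T   T   T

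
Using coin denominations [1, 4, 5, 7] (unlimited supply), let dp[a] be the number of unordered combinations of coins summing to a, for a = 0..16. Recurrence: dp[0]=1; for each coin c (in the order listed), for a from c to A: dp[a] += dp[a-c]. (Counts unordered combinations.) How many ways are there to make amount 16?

17

after  coin     0     1     2     3     4     5     6     7     8     9    10    11    12    13    14    15    16
          1     1     1     1     1     1     1     1     1     1     1     1     1     1     1     1     1     1
          4     1     1     1     1     2     2     2     2     3     3     3     3     4     4     4     4     5
          5     1     1     1     1     2     3     3     3     4     5     6     6     7     8     9    10    11
          7     1     1     1     1     2     3     3     4     5     6     7     8    10    11    13    15    17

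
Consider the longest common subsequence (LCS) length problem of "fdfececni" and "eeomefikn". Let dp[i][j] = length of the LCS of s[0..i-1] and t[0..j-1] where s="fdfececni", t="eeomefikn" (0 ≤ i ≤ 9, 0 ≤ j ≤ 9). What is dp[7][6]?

2

   ''  e  e  o  m  e  f  i  k  n
''  0  0  0  0  0  0  0  0  0  0
 f  0  0  0  0  0  0  1  1  1  1
 d  0  0  0  0  0  0  1  1  1  1
 f  0  0  0  0  0  0  1  1  1  1
 e  0  1  1  1  1  1  1  1  1  1
 c  0  1  1  1  1  1  1  1  1  1
 e  0  1  2  2  2  2  2  2  2  2
 c  0  1  2  2  2  2  2  2  2  2
 n  0  1  2  2  2  2  2  2  2  3
 i  0  1  2  2  2  2  2  3  3  3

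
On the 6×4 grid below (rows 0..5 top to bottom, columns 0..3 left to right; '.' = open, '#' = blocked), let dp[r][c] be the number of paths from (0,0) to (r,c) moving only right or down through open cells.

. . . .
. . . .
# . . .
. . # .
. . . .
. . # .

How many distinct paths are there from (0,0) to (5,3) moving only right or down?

11

r\c   0   1   2   3
  0   1   1   1   1
  1   1   2   3   4
  2   0   2   5   9
  3   0   2   0   9
  4   0   2   2  11
  5   0   2   0  11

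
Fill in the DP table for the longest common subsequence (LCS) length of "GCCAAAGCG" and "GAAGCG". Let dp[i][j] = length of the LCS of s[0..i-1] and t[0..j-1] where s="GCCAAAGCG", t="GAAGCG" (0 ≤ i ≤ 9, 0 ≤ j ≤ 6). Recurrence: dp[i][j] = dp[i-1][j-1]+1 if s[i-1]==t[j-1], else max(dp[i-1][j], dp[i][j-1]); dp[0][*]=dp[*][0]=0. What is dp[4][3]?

2

   ''  G  A  A  G  C  G
''  0  0  0  0  0  0  0
 G  0  1  1  1  1  1  1
 C  0  1  1  1  1  2  2
 C  0  1  1  1  1  2  2
 A  0  1  2  2  2  2  2
 A  0  1  2  3  3  3  3
 A  0  1  2  3  3  3  3
 G  0  1  2  3  4  4  4
 C  0  1  2  3  4  5  5
 G  0  1  2  3  4  5  6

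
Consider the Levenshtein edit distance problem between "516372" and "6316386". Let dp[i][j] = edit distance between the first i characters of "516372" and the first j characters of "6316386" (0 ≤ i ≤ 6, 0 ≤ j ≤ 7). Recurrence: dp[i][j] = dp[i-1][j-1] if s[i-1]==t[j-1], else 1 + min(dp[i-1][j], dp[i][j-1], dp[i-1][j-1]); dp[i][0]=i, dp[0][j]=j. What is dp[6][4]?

4

   ''  6  3  1  6  3  8  6
''  0  1  2  3  4  5  6  7
 5  1  1  2  3  4  5  6  7
 1  2  2  2  2  3  4  5  6
 6  3  2  3  3  2  3  4  5
 3  4  3  2  3  3  2  3  4
 7  5  4  3  3  4  3  3  4
 2  6  5  4  4  4  4  4  4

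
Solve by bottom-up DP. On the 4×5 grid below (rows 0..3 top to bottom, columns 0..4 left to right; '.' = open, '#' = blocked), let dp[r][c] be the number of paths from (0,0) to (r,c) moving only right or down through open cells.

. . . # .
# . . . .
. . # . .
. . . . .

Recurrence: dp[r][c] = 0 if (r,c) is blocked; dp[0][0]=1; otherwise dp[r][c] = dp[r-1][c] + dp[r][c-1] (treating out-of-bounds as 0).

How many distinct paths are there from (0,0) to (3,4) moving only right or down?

r\c   0   1   2   3   4
  0   1   1   1   0   0
  1   0   1   2   2   2
  2   0   1   0   2   4
  3   0   1   1   3   7

7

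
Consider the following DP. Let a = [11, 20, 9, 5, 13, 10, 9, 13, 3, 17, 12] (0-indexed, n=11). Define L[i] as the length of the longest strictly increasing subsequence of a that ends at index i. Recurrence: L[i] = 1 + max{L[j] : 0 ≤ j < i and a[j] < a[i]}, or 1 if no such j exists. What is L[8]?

   i    0    1    2    3    4    5    6    7    8    9   10
a[i]   11   20    9    5   13   10    9   13    3   17   12
L[i]    1    2    1    1    2    2    2    3    1    4    3

1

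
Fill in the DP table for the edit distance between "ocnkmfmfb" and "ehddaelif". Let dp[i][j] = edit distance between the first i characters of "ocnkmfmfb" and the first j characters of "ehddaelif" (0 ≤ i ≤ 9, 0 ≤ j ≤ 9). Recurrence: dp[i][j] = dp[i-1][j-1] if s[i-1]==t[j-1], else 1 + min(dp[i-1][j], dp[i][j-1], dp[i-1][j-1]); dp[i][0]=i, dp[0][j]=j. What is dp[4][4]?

   ''  e  h  d  d  a  e  l  i  f
''  0  1  2  3  4  5  6  7  8  9
 o  1  1  2  3  4  5  6  7  8  9
 c  2  2  2  3  4  5  6  7  8  9
 n  3  3  3  3  4  5  6  7  8  9
 k  4  4  4  4  4  5  6  7  8  9
 m  5  5  5  5  5  5  6  7  8  9
 f  6  6  6  6  6  6  6  7  8  8
 m  7  7  7  7  7  7  7  7  8  9
 f  8  8  8  8  8  8  8  8  8  8
 b  9  9  9  9  9  9  9  9  9  9

4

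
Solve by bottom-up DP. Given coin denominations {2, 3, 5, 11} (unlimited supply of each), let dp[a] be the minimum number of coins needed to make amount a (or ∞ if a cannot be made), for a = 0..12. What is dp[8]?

2

 a  0  1  2  3  4  5  6  7  8  9 10 11 12
dp  0  -  1  1  2  1  2  2  2  3  2  1  3
(- denotes ∞ / unreachable)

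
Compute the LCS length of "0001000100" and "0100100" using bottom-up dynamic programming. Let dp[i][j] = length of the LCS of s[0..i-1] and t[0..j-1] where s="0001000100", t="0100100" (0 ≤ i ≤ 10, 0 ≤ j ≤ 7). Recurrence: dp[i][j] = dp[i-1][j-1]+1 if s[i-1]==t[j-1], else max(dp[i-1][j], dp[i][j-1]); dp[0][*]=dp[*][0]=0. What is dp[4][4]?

3

   ''  0  1  0  0  1  0  0
''  0  0  0  0  0  0  0  0
 0  0  1  1  1  1  1  1  1
 0  0  1  1  2  2  2  2  2
 0  0  1  1  2  3  3  3  3
 1  0  1  2  2  3  4  4  4
 0  0  1  2  3  3  4  5  5
 0  0  1  2  3  4  4  5  6
 0  0  1  2  3  4  4  5  6
 1  0  1  2  3  4  5  5  6
 0  0  1  2  3  4  5  6  6
 0  0  1  2  3  4  5  6  7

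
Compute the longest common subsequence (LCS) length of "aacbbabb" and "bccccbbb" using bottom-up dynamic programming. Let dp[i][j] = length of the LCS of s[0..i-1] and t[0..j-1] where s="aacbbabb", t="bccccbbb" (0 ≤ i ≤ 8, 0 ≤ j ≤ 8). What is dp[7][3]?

1

   ''  b  c  c  c  c  b  b  b
''  0  0  0  0  0  0  0  0  0
 a  0  0  0  0  0  0  0  0  0
 a  0  0  0  0  0  0  0  0  0
 c  0  0  1  1  1  1  1  1  1
 b  0  1  1  1  1  1  2  2  2
 b  0  1  1  1  1  1  2  3  3
 a  0  1  1  1  1  1  2  3  3
 b  0  1  1  1  1  1  2  3  4
 b  0  1  1  1  1  1  2  3  4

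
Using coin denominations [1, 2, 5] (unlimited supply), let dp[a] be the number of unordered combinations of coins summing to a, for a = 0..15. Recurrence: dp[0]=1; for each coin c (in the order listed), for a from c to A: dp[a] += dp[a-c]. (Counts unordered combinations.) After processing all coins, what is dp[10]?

10

after  coin     0     1     2     3     4     5     6     7     8     9    10    11    12    13    14    15
          1     1     1     1     1     1     1     1     1     1     1     1     1     1     1     1     1
          2     1     1     2     2     3     3     4     4     5     5     6     6     7     7     8     8
          5     1     1     2     2     3     4     5     6     7     8    10    11    13    14    16    18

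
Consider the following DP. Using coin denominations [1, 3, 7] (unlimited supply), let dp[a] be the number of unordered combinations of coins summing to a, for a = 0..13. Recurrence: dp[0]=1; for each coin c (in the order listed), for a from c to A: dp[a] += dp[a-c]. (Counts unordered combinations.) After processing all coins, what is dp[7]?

after  coin     0     1     2     3     4     5     6     7     8     9    10    11    12    13
          1     1     1     1     1     1     1     1     1     1     1     1     1     1     1
          3     1     1     1     2     2     2     3     3     3     4     4     4     5     5
          7     1     1     1     2     2     2     3     4     4     5     6     6     7     8

4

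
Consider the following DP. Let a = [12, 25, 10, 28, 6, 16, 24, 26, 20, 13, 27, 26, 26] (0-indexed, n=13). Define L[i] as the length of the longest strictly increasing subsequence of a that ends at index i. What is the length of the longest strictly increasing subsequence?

   i    0    1    2    3    4    5    6    7    8    9   10   11   12
a[i]   12   25   10   28    6   16   24   26   20   13   27   26   26
L[i]    1    2    1    3    1    2    3    4    3    2    5    4    4

5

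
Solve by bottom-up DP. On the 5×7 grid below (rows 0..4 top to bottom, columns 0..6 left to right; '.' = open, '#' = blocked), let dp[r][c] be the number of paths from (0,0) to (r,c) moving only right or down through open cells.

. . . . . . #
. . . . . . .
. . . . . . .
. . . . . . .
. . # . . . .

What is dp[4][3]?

r\c   0   1   2   3   4   5   6
  0   1   1   1   1   1   1   0
  1   1   2   3   4   5   6   6
  2   1   3   6  10  15  21  27
  3   1   4  10  20  35  56  83
  4   1   5   0  20  55 111 194

20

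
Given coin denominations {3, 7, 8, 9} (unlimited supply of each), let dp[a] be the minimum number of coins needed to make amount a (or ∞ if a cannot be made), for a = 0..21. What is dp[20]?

 a  0  1  2  3  4  5  6  7  8  9 10 11 12 13 14 15 16 17 18 19 20 21
dp  0  -  -  1  -  -  2  1  1  1  2  2  2  3  2  2  2  2  2  3  3  3
(- denotes ∞ / unreachable)

3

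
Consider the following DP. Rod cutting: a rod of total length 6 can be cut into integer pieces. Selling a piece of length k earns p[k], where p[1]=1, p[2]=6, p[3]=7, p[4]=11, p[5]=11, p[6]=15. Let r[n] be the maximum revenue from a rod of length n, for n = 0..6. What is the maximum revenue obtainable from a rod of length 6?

   n    0    1    2    3    4    5    6
r[n]    0    1    6    7   12   13   18

18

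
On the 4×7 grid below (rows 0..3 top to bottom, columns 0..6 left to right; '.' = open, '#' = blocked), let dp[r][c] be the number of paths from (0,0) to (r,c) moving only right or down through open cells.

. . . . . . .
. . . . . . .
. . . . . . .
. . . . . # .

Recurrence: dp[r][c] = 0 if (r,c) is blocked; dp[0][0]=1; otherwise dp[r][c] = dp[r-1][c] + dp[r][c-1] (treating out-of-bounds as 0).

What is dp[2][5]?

r\c   0   1   2   3   4   5   6
  0   1   1   1   1   1   1   1
  1   1   2   3   4   5   6   7
  2   1   3   6  10  15  21  28
  3   1   4  10  20  35   0  28

21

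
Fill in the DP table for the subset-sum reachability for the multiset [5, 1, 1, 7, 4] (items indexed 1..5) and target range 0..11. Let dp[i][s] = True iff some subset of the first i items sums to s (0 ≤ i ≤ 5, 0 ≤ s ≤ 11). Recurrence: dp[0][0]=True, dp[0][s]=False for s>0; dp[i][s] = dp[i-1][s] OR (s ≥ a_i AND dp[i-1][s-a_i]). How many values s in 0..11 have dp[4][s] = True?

8

i\s   0   1   2   3   4   5   6   7   8   9  10  11
  0   T   F   F   F   F   F   F   F   F   F   F   F
  1   T   F   F   F   F   T   F   F   F   F   F   F
  2   T   T   F   F   F   T   T   F   F   F   F   F
  3   T   T   T   F   F   T   T   T   F   F   F   F
  4   T   T   T   F   F   T   T   T   T   T   F   F
  5   T   T   T   F   T   T   T   T   T   T   T   T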